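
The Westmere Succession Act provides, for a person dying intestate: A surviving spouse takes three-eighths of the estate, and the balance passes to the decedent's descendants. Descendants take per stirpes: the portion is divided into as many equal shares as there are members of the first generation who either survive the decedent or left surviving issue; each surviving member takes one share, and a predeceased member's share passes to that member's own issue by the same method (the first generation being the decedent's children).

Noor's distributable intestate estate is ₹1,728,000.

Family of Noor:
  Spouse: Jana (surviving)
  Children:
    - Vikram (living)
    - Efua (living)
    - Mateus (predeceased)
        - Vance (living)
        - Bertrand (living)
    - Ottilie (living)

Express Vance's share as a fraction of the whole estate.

Jana takes three-eighths of ₹1,728,000 = ₹648,000. The remaining ₹1,080,000 passes to the descendants.
The descendants' portion (₹1,080,000) is divided into 4 shares of ₹270,000: Vikram, Efua, and Ottilie each take ₹270,000; Mateus's ₹270,000 share passes to Mateus's issue.
Mateus's share (₹270,000) is divided into 2 shares of ₹135,000: Vance and Bertrand each take ₹135,000.

Vance receives 5/64 of the estate.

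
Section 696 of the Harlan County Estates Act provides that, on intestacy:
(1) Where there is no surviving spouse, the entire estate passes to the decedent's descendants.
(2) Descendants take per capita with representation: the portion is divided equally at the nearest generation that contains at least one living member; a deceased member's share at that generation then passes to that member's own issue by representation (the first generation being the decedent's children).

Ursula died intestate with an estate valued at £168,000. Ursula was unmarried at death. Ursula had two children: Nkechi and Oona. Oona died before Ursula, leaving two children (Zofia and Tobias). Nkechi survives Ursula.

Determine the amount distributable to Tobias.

The entire £168,000 passes to the descendants.
That amount (£168,000) is divided into 2 shares of £84,000: Nkechi takes £84,000; Oona's £84,000 share passes to Oona's issue.
Oona's share (£84,000) is divided into 2 shares of £42,000: Zofia and Tobias each take £42,000.

Tobias receives £42,000.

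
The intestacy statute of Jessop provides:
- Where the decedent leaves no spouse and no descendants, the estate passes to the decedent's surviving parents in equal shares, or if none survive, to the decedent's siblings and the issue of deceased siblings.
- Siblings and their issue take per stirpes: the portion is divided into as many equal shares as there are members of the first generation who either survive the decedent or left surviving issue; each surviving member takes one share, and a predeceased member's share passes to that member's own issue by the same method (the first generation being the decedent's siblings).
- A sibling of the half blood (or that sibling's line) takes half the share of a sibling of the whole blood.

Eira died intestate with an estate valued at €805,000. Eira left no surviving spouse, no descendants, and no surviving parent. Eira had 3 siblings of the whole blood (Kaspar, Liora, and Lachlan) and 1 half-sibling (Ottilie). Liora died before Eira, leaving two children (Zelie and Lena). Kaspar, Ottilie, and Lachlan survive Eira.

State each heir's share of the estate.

Kaspar: €230,000; Zelie: €115,000; Lena: €115,000; Ottilie: €115,000; Lachlan: €230,000

The entire €805,000 passes to the siblings and their issue.
Counting each half-blood sibling's line as half a unit, there are 7/2 units in €805,000, so one unit is €230,000. Whole-blood lines (Kaspar, Liora, and Lachlan) take €230,000 each; half-blood lines (Ottilie) take €115,000 each.
Liora's share (€230,000) is divided into 2 shares of €115,000: Zelie and Lena each take €115,000.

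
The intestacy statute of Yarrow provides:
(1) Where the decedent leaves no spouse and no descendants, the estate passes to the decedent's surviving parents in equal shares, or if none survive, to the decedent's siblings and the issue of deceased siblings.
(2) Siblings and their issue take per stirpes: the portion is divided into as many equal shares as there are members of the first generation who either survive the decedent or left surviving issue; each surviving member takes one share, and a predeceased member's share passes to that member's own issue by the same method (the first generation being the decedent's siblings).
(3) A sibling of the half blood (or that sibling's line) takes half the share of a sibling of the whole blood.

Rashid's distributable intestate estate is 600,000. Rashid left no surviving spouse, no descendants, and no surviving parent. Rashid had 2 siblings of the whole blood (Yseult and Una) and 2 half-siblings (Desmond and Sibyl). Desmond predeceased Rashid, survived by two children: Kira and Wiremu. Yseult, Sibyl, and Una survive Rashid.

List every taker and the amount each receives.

Kira: 50,000; Wiremu: 50,000; Yseult: 200,000; Sibyl: 100,000; Una: 200,000

The entire 600,000 passes to the siblings and their issue.
Counting each half-blood sibling's line as half a unit, there are 3 units in 600,000, so one unit is 200,000. Whole-blood lines (Yseult and Una) take 200,000 each; half-blood lines (Desmond and Sibyl) take 100,000 each.
Desmond's share (100,000) is divided into 2 shares of 50,000: Kira and Wiremu each take 50,000.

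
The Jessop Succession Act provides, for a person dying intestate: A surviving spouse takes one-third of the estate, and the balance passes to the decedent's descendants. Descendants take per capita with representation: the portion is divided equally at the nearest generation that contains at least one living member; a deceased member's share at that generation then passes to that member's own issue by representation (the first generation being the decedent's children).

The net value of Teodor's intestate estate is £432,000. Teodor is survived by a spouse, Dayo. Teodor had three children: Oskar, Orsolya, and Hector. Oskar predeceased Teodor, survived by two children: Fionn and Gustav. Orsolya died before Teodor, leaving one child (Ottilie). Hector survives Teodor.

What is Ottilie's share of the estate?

Dayo takes one-third of £432,000 = £144,000. The remaining £288,000 passes to the descendants.
The descendants' portion (£288,000) is divided into 3 shares of £96,000: Hector takes £96,000; Oskar's £96,000 share passes to Oskar's issue; Orsolya's £96,000 share passes to Orsolya's issue.
Oskar's share (£96,000) is divided into 2 shares of £48,000: Fionn and Gustav each take £48,000.
Orsolya's share (£96,000) passes entirely to Ottilie.

Ottilie receives £96,000.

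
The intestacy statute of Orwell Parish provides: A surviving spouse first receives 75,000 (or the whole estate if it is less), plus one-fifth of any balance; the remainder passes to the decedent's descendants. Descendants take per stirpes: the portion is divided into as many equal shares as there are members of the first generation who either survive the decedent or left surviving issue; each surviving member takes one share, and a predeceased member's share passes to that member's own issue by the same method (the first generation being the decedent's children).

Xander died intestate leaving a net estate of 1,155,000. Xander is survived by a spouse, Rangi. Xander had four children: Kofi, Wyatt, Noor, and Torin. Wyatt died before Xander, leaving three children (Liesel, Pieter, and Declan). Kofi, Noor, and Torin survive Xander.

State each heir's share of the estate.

Rangi first takes 75,000, leaving a balance of 1,080,000. Rangi then takes one-fifth of the balance (216,000), for a total of 291,000. The remaining 864,000 passes to the descendants.
The descendants' portion (864,000) is divided into 4 shares of 216,000: Kofi, Noor, and Torin each take 216,000; Wyatt's 216,000 share passes to Wyatt's issue.
Wyatt's share (216,000) is divided into 3 shares of 72,000: Liesel, Pieter, and Declan each take 72,000.

Rangi: 291,000; Kofi: 216,000; Liesel: 72,000; Pieter: 72,000; Declan: 72,000; Noor: 216,000; Torin: 216,000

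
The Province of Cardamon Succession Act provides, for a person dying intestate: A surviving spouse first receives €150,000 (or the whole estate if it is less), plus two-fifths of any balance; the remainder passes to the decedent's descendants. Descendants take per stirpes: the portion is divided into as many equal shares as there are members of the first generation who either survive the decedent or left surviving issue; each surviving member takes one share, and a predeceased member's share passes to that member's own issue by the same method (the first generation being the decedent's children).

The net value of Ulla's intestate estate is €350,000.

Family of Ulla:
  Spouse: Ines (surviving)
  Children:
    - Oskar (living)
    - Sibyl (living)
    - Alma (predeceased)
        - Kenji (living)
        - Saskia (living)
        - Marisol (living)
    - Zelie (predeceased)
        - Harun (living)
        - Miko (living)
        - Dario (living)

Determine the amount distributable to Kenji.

Kenji receives €10,000.

Ines first takes €150,000, leaving a balance of €200,000. Ines then takes two-fifths of the balance (€80,000), for a total of €230,000. The remaining €120,000 passes to the descendants.
The descendants' portion (€120,000) is divided into 4 shares of €30,000: Oskar and Sibyl each take €30,000; Alma's €30,000 share passes to Alma's issue; Zelie's €30,000 share passes to Zelie's issue.
Alma's share (€30,000) is divided into 3 shares of €10,000: Kenji, Saskia, and Marisol each take €10,000.
Zelie's share (€30,000) is divided into 3 shares of €10,000: Harun, Miko, and Dario each take €10,000.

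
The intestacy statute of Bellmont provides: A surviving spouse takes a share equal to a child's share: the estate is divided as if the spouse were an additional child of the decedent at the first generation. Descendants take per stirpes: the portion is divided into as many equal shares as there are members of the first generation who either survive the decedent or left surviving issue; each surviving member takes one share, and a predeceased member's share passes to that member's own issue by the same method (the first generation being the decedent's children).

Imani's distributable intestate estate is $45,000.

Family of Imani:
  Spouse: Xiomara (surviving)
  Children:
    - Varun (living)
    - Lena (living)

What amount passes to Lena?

Lena receives $15,000.

The spouse counts as an additional share at the children's level, so there are 3 primary shares of $15,000. Xiomara takes one such share ($15,000).
The children's combined portion ($30,000) is divided into 2 shares of $15,000: Varun and Lena each take $15,000.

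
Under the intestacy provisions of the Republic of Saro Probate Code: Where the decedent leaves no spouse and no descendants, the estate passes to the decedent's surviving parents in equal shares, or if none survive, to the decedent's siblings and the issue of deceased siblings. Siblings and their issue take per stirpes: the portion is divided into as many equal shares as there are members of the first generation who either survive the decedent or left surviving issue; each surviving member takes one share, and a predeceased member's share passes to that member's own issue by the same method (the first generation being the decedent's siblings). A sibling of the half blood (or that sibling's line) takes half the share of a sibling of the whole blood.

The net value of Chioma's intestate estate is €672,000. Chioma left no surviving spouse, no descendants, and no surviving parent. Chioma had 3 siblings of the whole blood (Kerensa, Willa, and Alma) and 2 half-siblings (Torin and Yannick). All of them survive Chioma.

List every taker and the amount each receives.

Kerensa: €168,000; Willa: €168,000; Alma: €168,000; Torin: €84,000; Yannick: €84,000

The entire €672,000 passes to the siblings and their issue.
Counting each half-blood sibling's line as half a unit, there are 4 units in €672,000, so one unit is €168,000. Whole-blood lines (Kerensa, Willa, and Alma) take €168,000 each; half-blood lines (Torin and Yannick) take €84,000 each.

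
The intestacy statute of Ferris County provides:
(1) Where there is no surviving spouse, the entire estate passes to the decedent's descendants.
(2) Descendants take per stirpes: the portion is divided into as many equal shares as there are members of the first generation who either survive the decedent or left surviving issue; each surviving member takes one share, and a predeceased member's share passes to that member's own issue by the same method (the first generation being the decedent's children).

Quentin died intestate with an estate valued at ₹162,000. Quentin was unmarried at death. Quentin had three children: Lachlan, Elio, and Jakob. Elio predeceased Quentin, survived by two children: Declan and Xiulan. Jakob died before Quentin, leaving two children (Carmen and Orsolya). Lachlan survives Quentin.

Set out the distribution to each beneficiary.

The entire ₹162,000 passes to the descendants.
That amount (₹162,000) is divided into 3 shares of ₹54,000: Lachlan takes ₹54,000; Elio's ₹54,000 share passes to Elio's issue; Jakob's ₹54,000 share passes to Jakob's issue.
Elio's share (₹54,000) is divided into 2 shares of ₹27,000: Declan and Xiulan each take ₹27,000.
Jakob's share (₹54,000) is divided into 2 shares of ₹27,000: Carmen and Orsolya each take ₹27,000.

Lachlan: ₹54,000; Declan: ₹27,000; Xiulan: ₹27,000; Carmen: ₹27,000; Orsolya: ₹27,000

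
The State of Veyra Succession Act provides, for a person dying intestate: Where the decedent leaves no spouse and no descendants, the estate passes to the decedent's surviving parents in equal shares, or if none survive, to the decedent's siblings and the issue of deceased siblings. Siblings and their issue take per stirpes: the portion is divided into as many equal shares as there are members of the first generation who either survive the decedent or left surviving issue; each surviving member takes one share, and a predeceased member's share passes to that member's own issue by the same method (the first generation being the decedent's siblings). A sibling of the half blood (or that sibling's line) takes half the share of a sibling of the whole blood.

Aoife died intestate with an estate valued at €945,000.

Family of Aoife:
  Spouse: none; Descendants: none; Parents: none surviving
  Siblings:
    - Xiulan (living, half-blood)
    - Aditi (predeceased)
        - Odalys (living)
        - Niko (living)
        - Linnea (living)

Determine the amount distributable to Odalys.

The entire €945,000 passes to the siblings and their issue.
Counting each half-blood sibling's line as half a unit, there are 3/2 units in €945,000, so one unit is €630,000. Whole-blood lines (Aditi) take €630,000 each; half-blood lines (Xiulan) take €315,000 each.
Aditi's share (€630,000) is divided into 3 shares of €210,000: Odalys, Niko, and Linnea each take €210,000.

Odalys receives €210,000.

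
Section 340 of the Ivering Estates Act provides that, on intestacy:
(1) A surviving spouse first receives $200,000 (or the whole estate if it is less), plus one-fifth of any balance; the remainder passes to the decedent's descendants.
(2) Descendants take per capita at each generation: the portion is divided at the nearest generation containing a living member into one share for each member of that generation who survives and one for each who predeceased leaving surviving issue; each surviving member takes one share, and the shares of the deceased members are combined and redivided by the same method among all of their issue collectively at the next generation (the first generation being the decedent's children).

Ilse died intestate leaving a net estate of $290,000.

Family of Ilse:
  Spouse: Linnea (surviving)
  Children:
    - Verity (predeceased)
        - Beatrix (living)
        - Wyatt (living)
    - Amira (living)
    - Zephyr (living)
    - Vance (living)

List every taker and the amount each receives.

Linnea: $218,000; Beatrix: $9,000; Wyatt: $9,000; Amira: $18,000; Zephyr: $18,000; Vance: $18,000

Linnea first takes $200,000, leaving a balance of $90,000. Linnea then takes one-fifth of the balance ($18,000), for a total of $218,000. The remaining $72,000 passes to the descendants.
The descendants' portion ($72,000) is divided at the children's generation into 4 shares of $18,000. Amira, Zephyr, and Vance each take $18,000. The remaining share for the deceased Verity ($18,000) is carried to the next generation.
That pool ($18,000) is divided at the grandchildren's generation equally among Beatrix and Wyatt: $9,000 each.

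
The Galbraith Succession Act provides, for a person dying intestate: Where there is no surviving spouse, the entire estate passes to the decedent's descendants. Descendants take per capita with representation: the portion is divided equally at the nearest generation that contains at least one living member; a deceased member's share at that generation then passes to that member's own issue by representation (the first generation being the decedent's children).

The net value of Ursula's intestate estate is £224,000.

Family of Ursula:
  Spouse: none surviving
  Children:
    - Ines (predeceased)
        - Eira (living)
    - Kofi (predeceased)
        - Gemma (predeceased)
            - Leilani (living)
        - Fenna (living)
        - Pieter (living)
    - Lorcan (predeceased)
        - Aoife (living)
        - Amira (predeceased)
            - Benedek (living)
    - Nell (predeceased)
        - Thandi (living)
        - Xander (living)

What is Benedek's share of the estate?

Benedek receives £28,000.

The entire £224,000 passes to the descendants.
No child survives, so the initial division is made at the grandchildren's generation.
That amount (£224,000) is divided into 8 shares of £28,000: Eira, Fenna, Pieter, Aoife, Thandi, and Xander each take £28,000; Gemma's £28,000 share passes to Gemma's issue; Amira's £28,000 share passes to Amira's issue.
Gemma's share (£28,000) passes entirely to Leilani.
Amira's share (£28,000) passes entirely to Benedek.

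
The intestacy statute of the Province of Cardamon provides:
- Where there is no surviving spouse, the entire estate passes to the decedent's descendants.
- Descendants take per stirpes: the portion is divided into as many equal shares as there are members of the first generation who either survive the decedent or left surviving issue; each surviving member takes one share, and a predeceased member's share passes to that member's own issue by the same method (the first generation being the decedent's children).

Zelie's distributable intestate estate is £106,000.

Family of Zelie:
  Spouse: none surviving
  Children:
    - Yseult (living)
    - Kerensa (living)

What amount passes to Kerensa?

Kerensa receives £53,000.

The entire £106,000 passes to the descendants.
That amount (£106,000) is divided into 2 shares of £53,000: Yseult and Kerensa each take £53,000.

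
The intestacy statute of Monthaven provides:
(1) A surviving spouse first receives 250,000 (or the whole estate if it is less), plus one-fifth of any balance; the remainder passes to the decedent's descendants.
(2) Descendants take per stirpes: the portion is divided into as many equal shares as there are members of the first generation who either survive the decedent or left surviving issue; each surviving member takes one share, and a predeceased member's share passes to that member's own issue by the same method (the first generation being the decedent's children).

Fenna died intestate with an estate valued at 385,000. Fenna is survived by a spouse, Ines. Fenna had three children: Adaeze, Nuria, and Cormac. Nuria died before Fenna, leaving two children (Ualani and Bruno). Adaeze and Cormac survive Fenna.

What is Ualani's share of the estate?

Ualani receives 18,000.

Ines first takes 250,000, leaving a balance of 135,000. Ines then takes one-fifth of the balance (27,000), for a total of 277,000. The remaining 108,000 passes to the descendants.
The descendants' portion (108,000) is divided into 3 shares of 36,000: Adaeze and Cormac each take 36,000; Nuria's 36,000 share passes to Nuria's issue.
Nuria's share (36,000) is divided into 2 shares of 18,000: Ualani and Bruno each take 18,000.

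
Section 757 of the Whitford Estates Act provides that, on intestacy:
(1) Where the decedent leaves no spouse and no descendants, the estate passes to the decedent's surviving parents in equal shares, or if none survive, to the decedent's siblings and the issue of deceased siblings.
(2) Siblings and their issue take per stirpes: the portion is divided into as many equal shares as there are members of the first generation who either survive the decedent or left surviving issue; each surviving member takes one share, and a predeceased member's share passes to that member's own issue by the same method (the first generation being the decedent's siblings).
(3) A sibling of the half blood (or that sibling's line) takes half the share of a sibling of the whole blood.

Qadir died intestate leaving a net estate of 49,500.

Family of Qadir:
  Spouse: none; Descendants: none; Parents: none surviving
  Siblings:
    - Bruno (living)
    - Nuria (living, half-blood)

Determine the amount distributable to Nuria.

Nuria receives 16,500.

The entire 49,500 passes to the siblings and their issue.
Counting each half-blood sibling's line as half a unit, there are 3/2 units in 49,500, so one unit is 33,000. Whole-blood lines (Bruno) take 33,000 each; half-blood lines (Nuria) take 16,500 each.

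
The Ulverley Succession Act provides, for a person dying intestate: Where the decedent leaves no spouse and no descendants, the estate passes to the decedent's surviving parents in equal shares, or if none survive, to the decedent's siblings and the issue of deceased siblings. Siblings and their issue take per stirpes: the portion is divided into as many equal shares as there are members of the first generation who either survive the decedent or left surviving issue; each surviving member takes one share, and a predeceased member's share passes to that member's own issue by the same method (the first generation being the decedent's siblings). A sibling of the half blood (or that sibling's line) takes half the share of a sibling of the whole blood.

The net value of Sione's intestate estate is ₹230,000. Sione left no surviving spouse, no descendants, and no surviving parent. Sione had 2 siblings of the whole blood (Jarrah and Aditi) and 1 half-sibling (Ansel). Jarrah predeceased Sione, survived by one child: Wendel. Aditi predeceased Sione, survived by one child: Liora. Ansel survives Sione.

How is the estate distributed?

The entire ₹230,000 passes to the siblings and their issue.
Counting each half-blood sibling's line as half a unit, there are 5/2 units in ₹230,000, so one unit is ₹92,000. Whole-blood lines (Jarrah and Aditi) take ₹92,000 each; half-blood lines (Ansel) take ₹46,000 each.
Jarrah's share (₹92,000) passes entirely to Wendel.
Aditi's share (₹92,000) passes entirely to Liora.

Ansel: ₹46,000; Wendel: ₹92,000; Liora: ₹92,000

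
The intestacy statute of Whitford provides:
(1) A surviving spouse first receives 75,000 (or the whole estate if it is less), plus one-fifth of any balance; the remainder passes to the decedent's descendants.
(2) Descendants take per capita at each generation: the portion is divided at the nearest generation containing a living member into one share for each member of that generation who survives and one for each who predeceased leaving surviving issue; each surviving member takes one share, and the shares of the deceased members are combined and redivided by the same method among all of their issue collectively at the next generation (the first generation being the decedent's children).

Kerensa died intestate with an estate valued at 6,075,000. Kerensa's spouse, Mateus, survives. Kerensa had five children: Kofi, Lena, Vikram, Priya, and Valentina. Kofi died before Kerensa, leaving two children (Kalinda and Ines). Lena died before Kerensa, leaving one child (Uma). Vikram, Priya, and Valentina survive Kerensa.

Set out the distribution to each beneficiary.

Mateus first takes 75,000, leaving a balance of 6,000,000. Mateus then takes one-fifth of the balance (1,200,000), for a total of 1,275,000. The remaining 4,800,000 passes to the descendants.
The descendants' portion (4,800,000) is divided at the children's generation into 5 shares of 960,000. Vikram, Priya, and Valentina each take 960,000. The 2 shares of the deceased (Kofi and Lena) are combined into a pool of 1,920,000.
That pool (1,920,000) is divided at the grandchildren's generation equally among Kalinda, Ines, and Uma: 640,000 each.

Mateus: 1,275,000; Kalinda: 640,000; Ines: 640,000; Uma: 640,000; Vikram: 960,000; Priya: 960,000; Valentina: 960,000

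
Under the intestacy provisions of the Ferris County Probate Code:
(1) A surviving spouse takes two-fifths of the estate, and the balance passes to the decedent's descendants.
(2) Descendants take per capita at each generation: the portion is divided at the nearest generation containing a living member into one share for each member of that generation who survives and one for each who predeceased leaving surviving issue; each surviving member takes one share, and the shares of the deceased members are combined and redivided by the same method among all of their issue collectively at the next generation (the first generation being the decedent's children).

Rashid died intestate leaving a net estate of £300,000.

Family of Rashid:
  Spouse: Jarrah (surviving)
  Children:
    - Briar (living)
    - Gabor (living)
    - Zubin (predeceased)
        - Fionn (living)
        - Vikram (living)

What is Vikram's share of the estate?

Jarrah takes two-fifths of £300,000 = £120,000. The remaining £180,000 passes to the descendants.
The descendants' portion (£180,000) is divided at the children's generation into 3 shares of £60,000. Briar and Gabor each take £60,000. The remaining share for the deceased Zubin (£60,000) is carried to the next generation.
That pool (£60,000) is divided at the grandchildren's generation equally among Fionn and Vikram: £30,000 each.

Vikram receives £30,000.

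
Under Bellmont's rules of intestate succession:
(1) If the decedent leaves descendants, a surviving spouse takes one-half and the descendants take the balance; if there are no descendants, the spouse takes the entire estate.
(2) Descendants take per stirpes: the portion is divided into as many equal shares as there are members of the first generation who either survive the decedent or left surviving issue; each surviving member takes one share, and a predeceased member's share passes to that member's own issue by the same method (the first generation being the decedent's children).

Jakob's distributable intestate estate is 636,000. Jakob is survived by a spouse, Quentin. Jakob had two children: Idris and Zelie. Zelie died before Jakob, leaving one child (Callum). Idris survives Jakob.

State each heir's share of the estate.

Quentin: 318,000; Idris: 159,000; Callum: 159,000

Quentin takes one-half of 636,000 = 318,000. The remaining 318,000 passes to the descendants.
The descendants' portion (318,000) is divided into 2 shares of 159,000: Idris takes 159,000; Zelie's 159,000 share passes to Zelie's issue.
Zelie's share (159,000) passes entirely to Callum.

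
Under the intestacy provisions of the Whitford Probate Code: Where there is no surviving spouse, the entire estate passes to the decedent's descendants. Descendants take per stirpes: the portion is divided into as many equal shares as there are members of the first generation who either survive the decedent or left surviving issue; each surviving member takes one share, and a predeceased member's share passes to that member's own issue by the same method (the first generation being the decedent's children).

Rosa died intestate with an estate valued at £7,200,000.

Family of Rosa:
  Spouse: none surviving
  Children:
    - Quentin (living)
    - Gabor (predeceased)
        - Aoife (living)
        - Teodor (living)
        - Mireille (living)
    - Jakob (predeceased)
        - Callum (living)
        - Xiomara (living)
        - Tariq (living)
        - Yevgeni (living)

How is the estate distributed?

The entire £7,200,000 passes to the descendants.
That amount (£7,200,000) is divided into 3 shares of £2,400,000: Quentin takes £2,400,000; Gabor's £2,400,000 share passes to Gabor's issue; Jakob's £2,400,000 share passes to Jakob's issue.
Gabor's share (£2,400,000) is divided into 3 shares of £800,000: Aoife, Teodor, and Mireille each take £800,000.
Jakob's share (£2,400,000) is divided into 4 shares of £600,000: Callum, Xiomara, Tariq, and Yevgeni each take £600,000.

Quentin: £2,400,000; Aoife: £800,000; Teodor: £800,000; Mireille: £800,000; Callum: £600,000; Xiomara: £600,000; Tariq: £600,000; Yevgeni: £600,000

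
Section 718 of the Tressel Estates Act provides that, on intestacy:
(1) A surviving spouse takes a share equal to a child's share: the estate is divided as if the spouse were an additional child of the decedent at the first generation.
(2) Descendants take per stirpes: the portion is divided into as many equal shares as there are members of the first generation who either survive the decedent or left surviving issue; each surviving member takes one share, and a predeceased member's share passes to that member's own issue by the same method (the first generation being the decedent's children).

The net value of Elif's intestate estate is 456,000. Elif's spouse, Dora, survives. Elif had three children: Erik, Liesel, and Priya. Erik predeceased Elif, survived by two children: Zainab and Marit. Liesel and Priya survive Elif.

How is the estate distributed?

Dora: 114,000; Zainab: 57,000; Marit: 57,000; Liesel: 114,000; Priya: 114,000

The spouse counts as an additional share at the children's level, so there are 4 primary shares of 114,000. Dora takes one such share (114,000).
The children's combined portion (342,000) is divided into 3 shares of 114,000: Liesel and Priya each take 114,000; Erik's 114,000 share passes to Erik's issue.
Erik's share (114,000) is divided into 2 shares of 57,000: Zainab and Marit each take 57,000.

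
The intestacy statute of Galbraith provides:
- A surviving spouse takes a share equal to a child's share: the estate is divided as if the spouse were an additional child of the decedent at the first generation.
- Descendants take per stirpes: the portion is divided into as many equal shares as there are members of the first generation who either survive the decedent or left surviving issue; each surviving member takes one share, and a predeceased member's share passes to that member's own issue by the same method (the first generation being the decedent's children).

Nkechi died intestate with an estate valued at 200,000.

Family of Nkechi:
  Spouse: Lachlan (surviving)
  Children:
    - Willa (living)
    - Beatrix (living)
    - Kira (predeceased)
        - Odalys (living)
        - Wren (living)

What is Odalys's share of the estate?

Odalys receives 25,000.

The spouse counts as an additional share at the children's level, so there are 4 primary shares of 50,000. Lachlan takes one such share (50,000).
The children's combined portion (150,000) is divided into 3 shares of 50,000: Willa and Beatrix each take 50,000; Kira's 50,000 share passes to Kira's issue.
Kira's share (50,000) is divided into 2 shares of 25,000: Odalys and Wren each take 25,000.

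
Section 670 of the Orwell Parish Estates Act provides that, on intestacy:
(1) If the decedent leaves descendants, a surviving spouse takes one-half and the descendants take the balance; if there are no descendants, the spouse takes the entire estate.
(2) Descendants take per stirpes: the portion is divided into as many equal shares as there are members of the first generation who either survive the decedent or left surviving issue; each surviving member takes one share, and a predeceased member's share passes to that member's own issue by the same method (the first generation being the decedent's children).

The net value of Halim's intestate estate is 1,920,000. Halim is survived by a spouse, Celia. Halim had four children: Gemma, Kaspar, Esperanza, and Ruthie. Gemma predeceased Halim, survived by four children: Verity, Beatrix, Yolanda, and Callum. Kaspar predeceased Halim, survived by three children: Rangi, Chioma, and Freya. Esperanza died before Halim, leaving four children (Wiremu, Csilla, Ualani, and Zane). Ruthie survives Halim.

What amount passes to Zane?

Zane receives 60,000.

Celia takes one-half of 1,920,000 = 960,000. The remaining 960,000 passes to the descendants.
The descendants' portion (960,000) is divided into 4 shares of 240,000: Ruthie takes 240,000; Gemma's 240,000 share passes to Gemma's issue; Kaspar's 240,000 share passes to Kaspar's issue; Esperanza's 240,000 share passes to Esperanza's issue.
Gemma's share (240,000) is divided into 4 shares of 60,000: Verity, Beatrix, Yolanda, and Callum each take 60,000.
Kaspar's share (240,000) is divided into 3 shares of 80,000: Rangi, Chioma, and Freya each take 80,000.
Esperanza's share (240,000) is divided into 4 shares of 60,000: Wiremu, Csilla, Ualani, and Zane each take 60,000.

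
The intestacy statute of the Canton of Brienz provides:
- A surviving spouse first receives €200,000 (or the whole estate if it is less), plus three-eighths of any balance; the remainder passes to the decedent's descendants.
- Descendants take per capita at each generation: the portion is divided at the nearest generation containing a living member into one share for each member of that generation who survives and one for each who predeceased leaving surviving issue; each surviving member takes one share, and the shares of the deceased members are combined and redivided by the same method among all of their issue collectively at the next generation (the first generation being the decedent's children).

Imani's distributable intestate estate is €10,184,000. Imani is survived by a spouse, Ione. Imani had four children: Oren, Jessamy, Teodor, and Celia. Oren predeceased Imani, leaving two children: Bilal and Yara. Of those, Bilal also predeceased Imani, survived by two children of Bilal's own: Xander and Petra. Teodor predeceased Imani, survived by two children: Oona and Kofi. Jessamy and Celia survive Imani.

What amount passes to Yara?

Ione first takes €200,000, leaving a balance of €9,984,000. Ione then takes three-eighths of the balance (€3,744,000), for a total of €3,944,000. The remaining €6,240,000 passes to the descendants.
The descendants' portion (€6,240,000) is divided at the children's generation into 4 shares of €1,560,000. Jessamy and Celia each take €1,560,000. The 2 shares of the deceased (Oren and Teodor) are combined into a pool of €3,120,000.
That pool (€3,120,000) is divided at the grandchildren's generation into 4 shares of €780,000. Yara, Oona, and Kofi each take €780,000. The remaining share for the deceased Bilal (€780,000) is carried to the next generation.
That pool (€780,000) is divided at the great-grandchildren's generation equally among Xander and Petra: €390,000 each.

Yara receives €780,000.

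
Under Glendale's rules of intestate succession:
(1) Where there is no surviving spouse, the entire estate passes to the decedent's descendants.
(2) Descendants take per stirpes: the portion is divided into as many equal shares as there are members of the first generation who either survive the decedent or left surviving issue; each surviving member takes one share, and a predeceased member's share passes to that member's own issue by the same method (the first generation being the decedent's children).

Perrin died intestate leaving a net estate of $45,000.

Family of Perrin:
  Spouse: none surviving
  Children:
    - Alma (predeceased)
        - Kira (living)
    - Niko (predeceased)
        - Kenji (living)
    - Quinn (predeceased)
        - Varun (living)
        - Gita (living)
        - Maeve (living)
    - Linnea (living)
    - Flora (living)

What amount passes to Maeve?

The entire $45,000 passes to the descendants.
That amount ($45,000) is divided into 5 shares of $9,000: Linnea and Flora each take $9,000; Alma's $9,000 share passes to Alma's issue; Niko's $9,000 share passes to Niko's issue; Quinn's $9,000 share passes to Quinn's issue.
Alma's share ($9,000) passes entirely to Kira.
Niko's share ($9,000) passes entirely to Kenji.
Quinn's share ($9,000) is divided into 3 shares of $3,000: Varun, Gita, and Maeve each take $3,000.

Maeve receives $3,000.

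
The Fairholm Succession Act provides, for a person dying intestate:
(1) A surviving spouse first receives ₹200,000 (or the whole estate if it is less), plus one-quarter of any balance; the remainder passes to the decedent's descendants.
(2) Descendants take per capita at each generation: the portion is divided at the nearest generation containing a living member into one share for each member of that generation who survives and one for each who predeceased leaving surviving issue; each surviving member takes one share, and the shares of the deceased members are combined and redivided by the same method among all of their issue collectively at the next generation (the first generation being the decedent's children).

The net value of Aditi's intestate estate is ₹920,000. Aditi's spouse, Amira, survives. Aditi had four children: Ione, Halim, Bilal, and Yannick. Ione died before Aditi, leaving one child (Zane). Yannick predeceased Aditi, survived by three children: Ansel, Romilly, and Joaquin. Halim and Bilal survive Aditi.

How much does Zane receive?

Zane receives ₹67,500.

Amira first takes ₹200,000, leaving a balance of ₹720,000. Amira then takes one-quarter of the balance (₹180,000), for a total of ₹380,000. The remaining ₹540,000 passes to the descendants.
The descendants' portion (₹540,000) is divided at the children's generation into 4 shares of ₹135,000. Halim and Bilal each take ₹135,000. The 2 shares of the deceased (Ione and Yannick) are combined into a pool of ₹270,000.
That pool (₹270,000) is divided at the grandchildren's generation equally among Zane, Ansel, Romilly, and Joaquin: ₹67,500 each.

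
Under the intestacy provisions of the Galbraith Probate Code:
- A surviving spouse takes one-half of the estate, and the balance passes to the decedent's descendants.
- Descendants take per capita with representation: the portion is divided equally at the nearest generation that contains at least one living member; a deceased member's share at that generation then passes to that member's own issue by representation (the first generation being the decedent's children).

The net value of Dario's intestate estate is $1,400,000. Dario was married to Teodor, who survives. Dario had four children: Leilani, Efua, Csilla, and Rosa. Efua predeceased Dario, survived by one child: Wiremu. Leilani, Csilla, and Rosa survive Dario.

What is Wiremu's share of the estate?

Wiremu receives $175,000.

Teodor takes one-half of $1,400,000 = $700,000. The remaining $700,000 passes to the descendants.
The descendants' portion ($700,000) is divided into 4 shares of $175,000: Leilani, Csilla, and Rosa each take $175,000; Efua's $175,000 share passes to Efua's issue.
Efua's share ($175,000) passes entirely to Wiremu.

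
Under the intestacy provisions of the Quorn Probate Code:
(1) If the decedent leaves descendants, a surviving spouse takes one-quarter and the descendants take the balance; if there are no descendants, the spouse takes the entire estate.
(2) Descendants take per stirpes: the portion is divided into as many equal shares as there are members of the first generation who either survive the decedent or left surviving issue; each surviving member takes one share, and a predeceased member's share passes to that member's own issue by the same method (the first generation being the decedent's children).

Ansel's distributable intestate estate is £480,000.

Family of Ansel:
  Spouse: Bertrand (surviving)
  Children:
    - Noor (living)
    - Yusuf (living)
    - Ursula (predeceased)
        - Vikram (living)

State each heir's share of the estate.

Bertrand: £120,000; Noor: £120,000; Yusuf: £120,000; Vikram: £120,000

Bertrand takes one-quarter of £480,000 = £120,000. The remaining £360,000 passes to the descendants.
The descendants' portion (£360,000) is divided into 3 shares of £120,000: Noor and Yusuf each take £120,000; Ursula's £120,000 share passes to Ursula's issue.
Ursula's share (£120,000) passes entirely to Vikram.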